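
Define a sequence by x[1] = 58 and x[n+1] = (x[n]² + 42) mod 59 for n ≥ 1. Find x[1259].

5

Listing terms: x[1] = 58,  x[2] = 43,  x[3] = 3,  x[4] = 51,  x[5] = 47,  x[6] = 9,  x[7] = 5,  x[8] = 8,  x[9] = 47.
Since x[9] = x[5] = 47, the sequence is eventually periodic: after a pre-period of length 4 it cycles with period 4.
For n ≥ 5, x[n] depends only on (n - 5) mod 4. (1259 - 5) mod 4 = 2, so x[1259] = x[7] = 5.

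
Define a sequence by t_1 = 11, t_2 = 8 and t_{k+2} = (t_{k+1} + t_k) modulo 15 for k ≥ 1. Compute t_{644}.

Listing terms: t_1 = 11; t_2 = 8; t_3 = 4; t_4 = 12; t_5 = 1; t_6 = 13; t_7 = 14; t_8 = 12; t_9 = 11; t_{10} = 8.
The sequence repeats with period 8.
So t_{644} = t_{1 + ((644-1) mod 8)} = t_4 = 12.

12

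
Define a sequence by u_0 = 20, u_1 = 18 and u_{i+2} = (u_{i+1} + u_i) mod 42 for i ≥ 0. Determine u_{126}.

Computing terms: u_0 = 20,  u_1 = 18,  u_2 = 38,  u_3 = 14,  u_4 = 10,  u_5 = 24,  u_6 = 34,  u_7 = 16,  u_8 = 8,  u_9 = 24,  u_{10} = 32,  u_{11} = 14,  u_{12} = 4,  u_{13} = 18,  u_{14} = 22,  u_{15} = 40,  u_{16} = 20,  u_{17} = 18.
The sequence repeats with period 16.
So u_{126} = u_{0 + ((126-0) mod 16)} = u_{14} = 22.

22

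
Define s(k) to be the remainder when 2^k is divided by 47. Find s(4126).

s(0) = 1,  s(1) = 2,  s(2) = 4,  s(3) = 8,  s(4) = 16,  s(5) = 32,  s(6) = 17,  s(7) = 34,  s(8) = 21,  s(9) = 42,  s(10) = 37,  s(11) = 27,  s(12) = 7,  s(13) = 14,  s(14) = 28,  s(15) = 9,  s(16) = 18,  s(17) = 36,  s(18) = 25,  s(19) = 3,  s(20) = 6,  s(21) = 12,  s(22) = 24,  s(23) = 1.
Since s(23) = s(0) = 1, the sequence is periodic with period 23.
(4126 - 0) mod 23 = 9, so s(4126) = s(9) = 42.

42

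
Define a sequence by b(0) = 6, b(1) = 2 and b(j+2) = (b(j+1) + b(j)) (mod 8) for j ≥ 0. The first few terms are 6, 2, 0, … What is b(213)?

2

Listing terms: b(0) = 6; b(1) = 2; b(2) = 0; b(3) = 2; b(4) = 2; b(5) = 4; b(6) = 6; b(7) = 2.
Since (b(6), b(7)) = (b(0), b(1)) = (6, 2) (two consecutive terms determine the rest), the sequence is periodic with period 6.
So b(213) = b(0 + ((213-0) mod 6)) = b(3) = 2.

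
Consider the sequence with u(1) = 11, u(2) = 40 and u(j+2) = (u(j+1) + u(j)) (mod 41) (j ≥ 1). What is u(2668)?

7

We have u(1) = 11, u(2) = 40, u(3) = 10, u(4) = 9, u(5) = 19, u(6) = 28, u(7) = 6, u(8) = 34, u(9) = 40, u(10) = 33, u(11) = 32, u(12) = 24, u(13) = 15, u(14) = 39, u(15) = 13, u(16) = 11, u(17) = 24, u(18) = 35, u(19) = 18, u(20) = 12, u(21) = 30, u(22) = 1, u(23) = 31, u(24) = 32, u(25) = 22, u(26) = 13, u(27) = 35, u(28) = 7, u(29) = 1, u(30) = 8, u(31) = 9, u(32) = 17, u(33) = 26, u(34) = 2, u(35) = 28, u(36) = 30, u(37) = 17, u(38) = 6, u(39) = 23, u(40) = 29, u(41) = 11, u(42) = 40.
The sequence repeats with period 40.
(2668 - 1) mod 40 = 27, so u(2668) = u(28) = 7.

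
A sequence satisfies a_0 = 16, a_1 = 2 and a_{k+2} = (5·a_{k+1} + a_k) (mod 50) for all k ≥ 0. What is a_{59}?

22

Computing terms: a_0 = 16,  a_1 = 2,  a_2 = 26,  a_3 = 32,  a_4 = 36,  a_5 = 12,  a_6 = 46,  a_7 = 42,  a_8 = 6,  a_9 = 22,  a_{10} = 16,  a_{11} = 2.
Since (a_{10}, a_{11}) = (a_0, a_1) = (16, 2) (two consecutive terms determine the rest), the sequence is periodic with period 10.
(59 - 0) mod 10 = 9, so a_{59} = a_9 = 22.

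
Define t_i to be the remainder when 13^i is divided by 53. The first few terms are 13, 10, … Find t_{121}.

47

Computing terms: t_1 = 13; t_2 = 10; t_3 = 24; t_4 = 47; t_5 = 28; t_6 = 46; t_7 = 15; t_8 = 36; t_9 = 44; t_{10} = 42; t_{11} = 16; t_{12} = 49; t_{13} = 1; t_{14} = 13.
Since t_{14} = t_1 = 13, the sequence is periodic with period 13.
(121 - 1) mod 13 = 3, so t_{121} = t_4 = 47.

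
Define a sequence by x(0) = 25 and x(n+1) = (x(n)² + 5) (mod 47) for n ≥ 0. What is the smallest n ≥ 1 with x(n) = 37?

Listing terms: x(0) = 25,  x(1) = 19,  x(2) = 37,  x(3) = 11,  x(4) = 32,  x(5) = 42,  x(6) = 30,  x(7) = 12,  x(8) = 8,  x(9) = 22,  x(10) = 19.
Since x(10) = x(1) = 19, the sequence is eventually periodic: after a pre-period of length 1 it cycles with period 9.
The value 37 first appears (with n ≥ 1) at x(2).

2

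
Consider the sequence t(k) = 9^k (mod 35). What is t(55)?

Listing terms: t(1) = 9, t(2) = 11, t(3) = 29, t(4) = 16, t(5) = 4, t(6) = 1, t(7) = 9.
Since t(7) = t(1) = 9, the sequence is periodic with period 6.
(55 - 1) mod 6 = 0, so t(55) = t(1) = 9.

9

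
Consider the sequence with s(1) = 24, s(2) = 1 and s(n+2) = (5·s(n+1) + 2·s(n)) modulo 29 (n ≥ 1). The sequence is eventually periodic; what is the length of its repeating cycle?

28

We have s(1) = 24, s(2) = 1, s(3) = 24, s(4) = 6, s(5) = 20, s(6) = 25, s(7) = 20, s(8) = 5, s(9) = 7, s(10) = 16, s(11) = 7, s(12) = 9, s(13) = 1, s(14) = 23, s(15) = 1, s(16) = 22, s(17) = 25, s(18) = 24, s(19) = 25, s(20) = 28, s(21) = 16, s(22) = 20, s(23) = 16, s(24) = 4, s(25) = 23, s(26) = 7, s(27) = 23, s(28) = 13, s(29) = 24, s(30) = 1.
The sequence repeats with period 28.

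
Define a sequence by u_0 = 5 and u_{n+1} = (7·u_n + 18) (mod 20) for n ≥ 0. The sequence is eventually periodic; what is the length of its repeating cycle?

Listing terms: u_0 = 5, u_1 = 13, u_2 = 9, u_3 = 1, u_4 = 5.
The sequence repeats with period 4.

4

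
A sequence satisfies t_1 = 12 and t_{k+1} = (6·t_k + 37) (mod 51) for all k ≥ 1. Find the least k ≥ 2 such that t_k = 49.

We have t_1 = 12; t_2 = 7; t_3 = 28; t_4 = 1; t_5 = 43; t_6 = 40; t_7 = 22; t_8 = 16; t_9 = 31; t_{10} = 19; t_{11} = 49; t_{12} = 25; t_{13} = 34; t_{14} = 37; t_{15} = 4; t_{16} = 10; t_{17} = 46; t_{18} = 7.
Since t_{18} = t_2 = 7, the sequence is eventually periodic: after a pre-period of length 1 it cycles with period 16.
The value 49 first appears (with k ≥ 2) at t_{11}.

11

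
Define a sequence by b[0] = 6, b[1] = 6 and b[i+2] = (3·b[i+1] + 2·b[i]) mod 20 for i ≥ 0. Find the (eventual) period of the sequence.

24

We have b[0] = 6, b[1] = 6, b[2] = 10, b[3] = 2, b[4] = 6, b[5] = 2, b[6] = 18, b[7] = 18, b[8] = 10, b[9] = 6, b[10] = 18, b[11] = 6, b[12] = 14, b[13] = 14, b[14] = 10, b[15] = 18, b[16] = 14, b[17] = 18, b[18] = 2, b[19] = 2, b[20] = 10, b[21] = 14, b[22] = 2, b[23] = 14, b[24] = 6, b[25] = 6.
Since (b[24], b[25]) = (b[0], b[1]) = (6, 6) (two consecutive terms determine the rest), the sequence is periodic with period 24.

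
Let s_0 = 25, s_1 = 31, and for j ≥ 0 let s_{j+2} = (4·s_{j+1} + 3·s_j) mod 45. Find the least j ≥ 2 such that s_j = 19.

Listing terms: s_0 = 25; s_1 = 31; s_2 = 19; s_3 = 34; s_4 = 13; s_5 = 19; s_6 = 25; s_7 = 22; s_8 = 28; s_9 = 43; s_{10} = 31; s_{11} = 28; s_{12} = 25; s_{13} = 4; s_{14} = 1; s_{15} = 16; s_{16} = 22; s_{17} = 1; s_{18} = 25; s_{19} = 13; s_{20} = 37; s_{21} = 7; s_{22} = 4; s_{23} = 37; s_{24} = 25; s_{25} = 31.
Since (s_{24}, s_{25}) = (s_0, s_1) = (25, 31) (two consecutive terms determine the rest), the sequence is periodic with period 24.
The value 19 first appears (with j ≥ 2) at s_2.

2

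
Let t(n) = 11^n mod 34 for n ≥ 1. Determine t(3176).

Listing terms: t(1) = 11; t(2) = 19; t(3) = 5; t(4) = 21; t(5) = 27; t(6) = 25; t(7) = 3; t(8) = 33; t(9) = 23; t(10) = 15; t(11) = 29; t(12) = 13; t(13) = 7; t(14) = 9; t(15) = 31; t(16) = 1; t(17) = 11.
The sequence repeats with period 16.
(3176 - 1) mod 16 = 7, so t(3176) = t(8) = 33.

33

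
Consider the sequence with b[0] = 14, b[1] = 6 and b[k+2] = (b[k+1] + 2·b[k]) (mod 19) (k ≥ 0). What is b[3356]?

4

Computing terms: b[0] = 14; b[1] = 6; b[2] = 15; b[3] = 8; b[4] = 0; b[5] = 16; b[6] = 16; b[7] = 10; b[8] = 4; b[9] = 5; b[10] = 13; b[11] = 4; b[12] = 11; b[13] = 0; b[14] = 3; b[15] = 3; b[16] = 9; b[17] = 15; b[18] = 14; b[19] = 6.
The sequence repeats with period 18.
(3356 - 0) mod 18 = 8, so b[3356] = b[8] = 4.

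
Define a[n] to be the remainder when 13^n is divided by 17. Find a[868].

1

Computing terms: a[1] = 13,  a[2] = 16,  a[3] = 4,  a[4] = 1,  a[5] = 13.
Since a[5] = a[1] = 13, the sequence is periodic with period 4.
So a[868] = a[1 + ((868-1) mod 4)] = a[4] = 1.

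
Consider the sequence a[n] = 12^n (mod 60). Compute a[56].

a[1] = 12,  a[2] = 24,  a[3] = 48,  a[4] = 36,  a[5] = 12.
Since a[5] = a[1] = 12, the sequence is periodic with period 4.
So a[56] = a[1 + ((56-1) mod 4)] = a[4] = 36.

36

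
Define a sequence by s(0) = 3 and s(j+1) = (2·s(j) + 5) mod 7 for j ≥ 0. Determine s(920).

We have s(0) = 3; s(1) = 4; s(2) = 6; s(3) = 3.
The sequence repeats with period 3.
So s(920) = s(0 + ((920-0) mod 3)) = s(2) = 6.

6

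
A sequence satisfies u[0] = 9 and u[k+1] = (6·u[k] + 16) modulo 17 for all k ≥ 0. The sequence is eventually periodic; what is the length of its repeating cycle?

We have u[0] = 9,  u[1] = 2,  u[2] = 11,  u[3] = 14,  u[4] = 15,  u[5] = 4,  u[6] = 6,  u[7] = 1,  u[8] = 5,  u[9] = 12,  u[10] = 3,  u[11] = 0,  u[12] = 16,  u[13] = 10,  u[14] = 8,  u[15] = 13,  u[16] = 9.
The sequence repeats with period 16.

16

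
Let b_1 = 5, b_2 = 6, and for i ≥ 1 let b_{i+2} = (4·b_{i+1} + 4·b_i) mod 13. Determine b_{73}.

2

b_1 = 5,  b_2 = 6,  b_3 = 5,  b_4 = 5,  b_5 = 1,  b_6 = 11,  b_7 = 9,  b_8 = 2,  b_9 = 5,  b_{10} = 2,  b_{11} = 2,  b_{12} = 3,  b_{13} = 7,  b_{14} = 1,  b_{15} = 6,  b_{16} = 2,  b_{17} = 6,  b_{18} = 6,  b_{19} = 9,  b_{20} = 8,  b_{21} = 3,  b_{22} = 5,  b_{23} = 6.
The sequence repeats with period 21.
So b_{73} = b_{1 + ((73-1) mod 21)} = b_{10} = 2.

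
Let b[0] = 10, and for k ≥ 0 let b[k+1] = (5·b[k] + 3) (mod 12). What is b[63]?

Computing terms: b[0] = 10, b[1] = 5, b[2] = 4, b[3] = 11, b[4] = 10.
Since b[4] = b[0] = 10, the sequence is periodic with period 4.
(63 - 0) mod 4 = 3, so b[63] = b[3] = 11.

11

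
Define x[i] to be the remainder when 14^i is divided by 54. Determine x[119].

20

Listing terms: x[0] = 1; x[1] = 14; x[2] = 34; x[3] = 44; x[4] = 22; x[5] = 38; x[6] = 46; x[7] = 50; x[8] = 52; x[9] = 26; x[10] = 40; x[11] = 20; x[12] = 10; x[13] = 32; x[14] = 16; x[15] = 8; x[16] = 4; x[17] = 2; x[18] = 28; x[19] = 14.
Since x[19] = x[1] = 14, the sequence is eventually periodic: after a pre-period of length 1 it cycles with period 18.
For i ≥ 1, x[i] depends only on (i - 1) mod 18. (119 - 1) mod 18 = 10, so x[119] = x[11] = 20.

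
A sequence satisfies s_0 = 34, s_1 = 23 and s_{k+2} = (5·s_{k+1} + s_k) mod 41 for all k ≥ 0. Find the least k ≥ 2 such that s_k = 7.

s_0 = 34; s_1 = 23; s_2 = 26; s_3 = 30; s_4 = 12; s_5 = 8; s_6 = 11; s_7 = 22; s_8 = 39; s_9 = 12; s_{10} = 17; s_{11} = 15; s_{12} = 10; s_{13} = 24; s_{14} = 7; s_{15} = 18; s_{16} = 15; s_{17} = 11; s_{18} = 29; s_{19} = 33; s_{20} = 30; s_{21} = 19; s_{22} = 2; s_{23} = 29; s_{24} = 24; s_{25} = 26; s_{26} = 31; s_{27} = 17; s_{28} = 34; s_{29} = 23.
The sequence repeats with period 28.
The value 7 first appears (with k ≥ 2) at s_{14}.

14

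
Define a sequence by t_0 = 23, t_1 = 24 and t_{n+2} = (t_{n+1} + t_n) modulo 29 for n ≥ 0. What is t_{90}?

17

Computing terms: t_0 = 23; t_1 = 24; t_2 = 18; t_3 = 13; t_4 = 2; t_5 = 15; t_6 = 17; t_7 = 3; t_8 = 20; t_9 = 23; t_{10} = 14; t_{11} = 8; t_{12} = 22; t_{13} = 1; t_{14} = 23; t_{15} = 24.
The sequence repeats with period 14.
So t_{90} = t_{0 + ((90-0) mod 14)} = t_6 = 17.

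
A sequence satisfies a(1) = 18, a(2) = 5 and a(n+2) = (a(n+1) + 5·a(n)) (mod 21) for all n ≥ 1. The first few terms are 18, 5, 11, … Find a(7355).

Listing terms: a(1) = 18, a(2) = 5, a(3) = 11, a(4) = 15, a(5) = 7, a(6) = 19, a(7) = 12, a(8) = 2, a(9) = 20, a(10) = 9, a(11) = 4, a(12) = 7, a(13) = 6, a(14) = 20, a(15) = 8, a(16) = 3, a(17) = 1, a(18) = 16, a(19) = 0, a(20) = 17, a(21) = 17, a(22) = 18, a(23) = 19, a(24) = 4, a(25) = 15, a(26) = 14, a(27) = 5, a(28) = 12, a(29) = 16, a(30) = 13, a(31) = 9, a(32) = 11, a(33) = 14, a(34) = 6, a(35) = 13, a(36) = 1, a(37) = 3, a(38) = 8, a(39) = 2, a(40) = 0, a(41) = 10, a(42) = 10, a(43) = 18, a(44) = 5.
Since (a(43), a(44)) = (a(1), a(2)) = (18, 5) (two consecutive terms determine the rest), the sequence is periodic with period 42.
(7355 - 1) mod 42 = 4, so a(7355) = a(5) = 7.

7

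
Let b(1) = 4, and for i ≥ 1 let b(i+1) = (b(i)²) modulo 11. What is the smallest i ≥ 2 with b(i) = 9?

We have b(1) = 4, b(2) = 5, b(3) = 3, b(4) = 9, b(5) = 4.
Since b(5) = b(1) = 4, the sequence is periodic with period 4.
The value 9 first appears (with i ≥ 2) at b(4).

4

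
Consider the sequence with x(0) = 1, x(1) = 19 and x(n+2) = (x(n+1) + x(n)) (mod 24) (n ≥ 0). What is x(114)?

We have x(0) = 1, x(1) = 19, x(2) = 20, x(3) = 15, x(4) = 11, x(5) = 2, x(6) = 13, x(7) = 15, x(8) = 4, x(9) = 19, x(10) = 23, x(11) = 18, x(12) = 17, x(13) = 11, x(14) = 4, x(15) = 15, x(16) = 19, x(17) = 10, x(18) = 5, x(19) = 15, x(20) = 20, x(21) = 11, x(22) = 7, x(23) = 18, x(24) = 1, x(25) = 19.
The sequence repeats with period 24.
(114 - 0) mod 24 = 18, so x(114) = x(18) = 5.

5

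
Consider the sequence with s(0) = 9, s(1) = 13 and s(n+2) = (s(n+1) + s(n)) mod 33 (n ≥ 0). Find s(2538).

We have s(0) = 9,  s(1) = 13,  s(2) = 22,  s(3) = 2,  s(4) = 24,  s(5) = 26,  s(6) = 17,  s(7) = 10,  s(8) = 27,  s(9) = 4,  s(10) = 31,  s(11) = 2,  s(12) = 0,  s(13) = 2,  s(14) = 2,  s(15) = 4,  s(16) = 6,  s(17) = 10,  s(18) = 16,  s(19) = 26,  s(20) = 9,  s(21) = 2,  s(22) = 11,  s(23) = 13,  s(24) = 24,  s(25) = 4,  s(26) = 28,  s(27) = 32,  s(28) = 27,  s(29) = 26,  s(30) = 20,  s(31) = 13,  s(32) = 0,  s(33) = 13,  s(34) = 13,  s(35) = 26,  s(36) = 6,  s(37) = 32,  s(38) = 5,  s(39) = 4,  s(40) = 9,  s(41) = 13.
Since (s(40), s(41)) = (s(0), s(1)) = (9, 13) (two consecutive terms determine the rest), the sequence is periodic with period 40.
So s(2538) = s(0 + ((2538-0) mod 40)) = s(18) = 16.

16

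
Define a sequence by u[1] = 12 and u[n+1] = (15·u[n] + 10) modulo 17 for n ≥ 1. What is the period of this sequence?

8

We have u[1] = 12; u[2] = 3; u[3] = 4; u[4] = 2; u[5] = 6; u[6] = 15; u[7] = 14; u[8] = 16; u[9] = 12.
Since u[9] = u[1] = 12, the sequence is periodic with period 8.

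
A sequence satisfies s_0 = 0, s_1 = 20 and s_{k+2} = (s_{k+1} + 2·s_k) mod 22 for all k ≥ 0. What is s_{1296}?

Computing terms: s_0 = 0; s_1 = 20; s_2 = 20; s_3 = 16; s_4 = 12; s_5 = 0; s_6 = 2; s_7 = 2; s_8 = 6; s_9 = 10; s_{10} = 0; s_{11} = 20.
The sequence repeats with period 10.
(1296 - 0) mod 10 = 6, so s_{1296} = s_6 = 2.

2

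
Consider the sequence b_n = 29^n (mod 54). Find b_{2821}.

11

Computing terms: b_1 = 29; b_2 = 31; b_3 = 35; b_4 = 43; b_5 = 5; b_6 = 37; b_7 = 47; b_8 = 13; b_9 = 53; b_{10} = 25; b_{11} = 23; b_{12} = 19; b_{13} = 11; b_{14} = 49; b_{15} = 17; b_{16} = 7; b_{17} = 41; b_{18} = 1; b_{19} = 29.
The sequence repeats with period 18.
So b_{2821} = b_{1 + ((2821-1) mod 18)} = b_{13} = 11.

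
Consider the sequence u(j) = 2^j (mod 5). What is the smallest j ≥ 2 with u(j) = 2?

5

Computing terms: u(1) = 2,  u(2) = 4,  u(3) = 3,  u(4) = 1,  u(5) = 2.
Since u(5) = u(1) = 2, the sequence is periodic with period 4.
The value 2 next appears (with j ≥ 2) at u(5).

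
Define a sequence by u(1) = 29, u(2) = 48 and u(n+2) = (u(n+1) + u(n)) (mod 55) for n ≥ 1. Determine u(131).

We have u(1) = 29,  u(2) = 48,  u(3) = 22,  u(4) = 15,  u(5) = 37,  u(6) = 52,  u(7) = 34,  u(8) = 31,  u(9) = 10,  u(10) = 41,  u(11) = 51,  u(12) = 37,  u(13) = 33,  u(14) = 15,  u(15) = 48,  u(16) = 8,  u(17) = 1,  u(18) = 9,  u(19) = 10,  u(20) = 19,  u(21) = 29,  u(22) = 48.
Since (u(21), u(22)) = (u(1), u(2)) = (29, 48) (two consecutive terms determine the rest), the sequence is periodic with period 20.
(131 - 1) mod 20 = 10, so u(131) = u(11) = 51.

51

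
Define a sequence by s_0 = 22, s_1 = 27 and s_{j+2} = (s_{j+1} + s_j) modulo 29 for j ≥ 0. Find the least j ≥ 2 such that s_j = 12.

8

s_0 = 22; s_1 = 27; s_2 = 20; s_3 = 18; s_4 = 9; s_5 = 27; s_6 = 7; s_7 = 5; s_8 = 12; s_9 = 17; s_{10} = 0; s_{11} = 17; s_{12} = 17; s_{13} = 5; s_{14} = 22; s_{15} = 27.
Since (s_{14}, s_{15}) = (s_0, s_1) = (22, 27) (two consecutive terms determine the rest), the sequence is periodic with period 14.
The value 12 first appears (with j ≥ 2) at s_8.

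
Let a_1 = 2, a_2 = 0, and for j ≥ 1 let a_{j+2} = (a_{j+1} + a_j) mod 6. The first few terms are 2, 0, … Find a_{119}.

We have a_1 = 2; a_2 = 0; a_3 = 2; a_4 = 2; a_5 = 4; a_6 = 0; a_7 = 4; a_8 = 4; a_9 = 2; a_{10} = 0.
Since (a_9, a_{10}) = (a_1, a_2) = (2, 0) (two consecutive terms determine the rest), the sequence is periodic with period 8.
So a_{119} = a_{1 + ((119-1) mod 8)} = a_7 = 4.

4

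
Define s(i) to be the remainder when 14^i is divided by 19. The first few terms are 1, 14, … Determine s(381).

8

s(0) = 1, s(1) = 14, s(2) = 6, s(3) = 8, s(4) = 17, s(5) = 10, s(6) = 7, s(7) = 3, s(8) = 4, s(9) = 18, s(10) = 5, s(11) = 13, s(12) = 11, s(13) = 2, s(14) = 9, s(15) = 12, s(16) = 16, s(17) = 15, s(18) = 1.
The sequence repeats with period 18.
(381 - 0) mod 18 = 3, so s(381) = s(3) = 8.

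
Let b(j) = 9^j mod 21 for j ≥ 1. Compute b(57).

15

Listing terms: b(1) = 9; b(2) = 18; b(3) = 15; b(4) = 9.
The sequence repeats with period 3.
(57 - 1) mod 3 = 2, so b(57) = b(3) = 15.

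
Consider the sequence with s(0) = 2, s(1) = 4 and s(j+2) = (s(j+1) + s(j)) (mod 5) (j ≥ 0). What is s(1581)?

4

Computing terms: s(0) = 2,  s(1) = 4,  s(2) = 1,  s(3) = 0,  s(4) = 1,  s(5) = 1,  s(6) = 2,  s(7) = 3,  s(8) = 0,  s(9) = 3,  s(10) = 3,  s(11) = 1,  s(12) = 4,  s(13) = 0,  s(14) = 4,  s(15) = 4,  s(16) = 3,  s(17) = 2,  s(18) = 0,  s(19) = 2,  s(20) = 2,  s(21) = 4.
Since (s(20), s(21)) = (s(0), s(1)) = (2, 4) (two consecutive terms determine the rest), the sequence is periodic with period 20.
So s(1581) = s(0 + ((1581-0) mod 20)) = s(1) = 4.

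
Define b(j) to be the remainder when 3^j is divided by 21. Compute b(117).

We have b(1) = 3; b(2) = 9; b(3) = 6; b(4) = 18; b(5) = 12; b(6) = 15; b(7) = 3.
The sequence repeats with period 6.
So b(117) = b(1 + ((117-1) mod 6)) = b(3) = 6.

6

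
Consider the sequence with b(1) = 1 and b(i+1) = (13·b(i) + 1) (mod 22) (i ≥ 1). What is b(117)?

17

Computing terms: b(1) = 1; b(2) = 14; b(3) = 7; b(4) = 4; b(5) = 9; b(6) = 8; b(7) = 17; b(8) = 2; b(9) = 5; b(10) = 0; b(11) = 1.
Since b(11) = b(1) = 1, the sequence is periodic with period 10.
So b(117) = b(1 + ((117-1) mod 10)) = b(7) = 17.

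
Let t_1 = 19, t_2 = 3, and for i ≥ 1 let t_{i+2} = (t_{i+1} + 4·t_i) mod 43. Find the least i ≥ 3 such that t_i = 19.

t_1 = 19; t_2 = 3; t_3 = 36; t_4 = 5; t_5 = 20; t_6 = 40; t_7 = 34; t_8 = 22; t_9 = 29; t_{10} = 31; t_{11} = 18; t_{12} = 13; t_{13} = 42; t_{14} = 8; t_{15} = 4; t_{16} = 36; t_{17} = 9; t_{18} = 24; t_{19} = 17; t_{20} = 27; t_{21} = 9; t_{22} = 31; t_{23} = 24; t_{24} = 19; t_{25} = 29; t_{26} = 19; t_{27} = 6; t_{28} = 39; t_{29} = 20; t_{30} = 4; t_{31} = 41; t_{32} = 14; t_{33} = 6; t_{34} = 19; t_{35} = 0; t_{36} = 33; t_{37} = 33; t_{38} = 36; t_{39} = 39; t_{40} = 11; t_{41} = 38; t_{42} = 39; t_{43} = 19; t_{44} = 3.
The sequence repeats with period 42.
The value 19 first appears (with i ≥ 3) at t_{24}.

24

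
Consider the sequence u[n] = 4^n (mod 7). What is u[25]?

4

We have u[0] = 1; u[1] = 4; u[2] = 2; u[3] = 1.
The sequence repeats with period 3.
So u[25] = u[0 + ((25-0) mod 3)] = u[1] = 4.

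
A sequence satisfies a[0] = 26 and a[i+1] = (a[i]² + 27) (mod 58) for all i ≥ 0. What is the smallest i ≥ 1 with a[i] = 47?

We have a[0] = 26; a[1] = 7; a[2] = 18; a[3] = 3; a[4] = 36; a[5] = 47; a[6] = 32; a[7] = 7.
Since a[7] = a[1] = 7, the sequence is eventually periodic: after a pre-period of length 1 it cycles with period 6.
The value 47 first appears (with i ≥ 1) at a[5].

5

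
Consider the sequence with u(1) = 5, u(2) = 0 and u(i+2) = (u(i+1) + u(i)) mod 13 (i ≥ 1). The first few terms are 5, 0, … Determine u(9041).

12

We have u(1) = 5, u(2) = 0, u(3) = 5, u(4) = 5, u(5) = 10, u(6) = 2, u(7) = 12, u(8) = 1, u(9) = 0, u(10) = 1, u(11) = 1, u(12) = 2, u(13) = 3, u(14) = 5, u(15) = 8, u(16) = 0, u(17) = 8, u(18) = 8, u(19) = 3, u(20) = 11, u(21) = 1, u(22) = 12, u(23) = 0, u(24) = 12, u(25) = 12, u(26) = 11, u(27) = 10, u(28) = 8, u(29) = 5, u(30) = 0.
Since (u(29), u(30)) = (u(1), u(2)) = (5, 0) (two consecutive terms determine the rest), the sequence is periodic with period 28.
So u(9041) = u(1 + ((9041-1) mod 28)) = u(25) = 12.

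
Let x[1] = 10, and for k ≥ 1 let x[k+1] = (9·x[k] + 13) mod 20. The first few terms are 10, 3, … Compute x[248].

13

x[1] = 10, x[2] = 3, x[3] = 0, x[4] = 13, x[5] = 10.
Since x[5] = x[1] = 10, the sequence is periodic with period 4.
(248 - 1) mod 4 = 3, so x[248] = x[4] = 13.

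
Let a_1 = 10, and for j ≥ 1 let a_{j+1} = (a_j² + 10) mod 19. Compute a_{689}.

Computing terms: a_1 = 10, a_2 = 15, a_3 = 7, a_4 = 2, a_5 = 14, a_6 = 16, a_7 = 0, a_8 = 10.
Since a_8 = a_1 = 10, the sequence is periodic with period 7.
So a_{689} = a_{1 + ((689-1) mod 7)} = a_3 = 7.

7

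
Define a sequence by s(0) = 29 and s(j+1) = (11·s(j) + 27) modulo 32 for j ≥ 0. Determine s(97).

Computing terms: s(0) = 29, s(1) = 26, s(2) = 25, s(3) = 14, s(4) = 21, s(5) = 2, s(6) = 17, s(7) = 22, s(8) = 13, s(9) = 10, s(10) = 9, s(11) = 30, s(12) = 5, s(13) = 18, s(14) = 1, s(15) = 6, s(16) = 29.
The sequence repeats with period 16.
So s(97) = s(0 + ((97-0) mod 16)) = s(1) = 26.

26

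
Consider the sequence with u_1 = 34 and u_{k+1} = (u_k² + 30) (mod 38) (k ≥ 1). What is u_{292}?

We have u_1 = 34,  u_2 = 8,  u_3 = 18,  u_4 = 12,  u_5 = 22,  u_6 = 20,  u_7 = 12.
Since u_7 = u_4 = 12, the sequence is eventually periodic: after a pre-period of length 3 it cycles with period 3.
For k ≥ 4, u_k depends only on (k - 4) mod 3. (292 - 4) mod 3 = 0, so u_{292} = u_4 = 12.

12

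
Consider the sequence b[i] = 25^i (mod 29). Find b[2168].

20

Computing terms: b[1] = 25,  b[2] = 16,  b[3] = 23,  b[4] = 24,  b[5] = 20,  b[6] = 7,  b[7] = 1,  b[8] = 25.
Since b[8] = b[1] = 25, the sequence is periodic with period 7.
So b[2168] = b[1 + ((2168-1) mod 7)] = b[5] = 20.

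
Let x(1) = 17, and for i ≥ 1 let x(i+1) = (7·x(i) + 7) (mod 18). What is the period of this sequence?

We have x(1) = 17, x(2) = 0, x(3) = 7, x(4) = 2, x(5) = 3, x(6) = 10, x(7) = 5, x(8) = 6, x(9) = 13, x(10) = 8, x(11) = 9, x(12) = 16, x(13) = 11, x(14) = 12, x(15) = 1, x(16) = 14, x(17) = 15, x(18) = 4, x(19) = 17.
Since x(19) = x(1) = 17, the sequence is periodic with period 18.

18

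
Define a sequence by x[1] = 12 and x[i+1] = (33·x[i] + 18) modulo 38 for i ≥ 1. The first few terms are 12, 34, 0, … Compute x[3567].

0

Listing terms: x[1] = 12,  x[2] = 34,  x[3] = 0,  x[4] = 18,  x[5] = 4,  x[6] = 36,  x[7] = 28,  x[8] = 30,  x[9] = 20,  x[10] = 32,  x[11] = 10,  x[12] = 6,  x[13] = 26,  x[14] = 2,  x[15] = 8,  x[16] = 16,  x[17] = 14,  x[18] = 24,  x[19] = 12.
The sequence repeats with period 18.
So x[3567] = x[1 + ((3567-1) mod 18)] = x[3] = 0.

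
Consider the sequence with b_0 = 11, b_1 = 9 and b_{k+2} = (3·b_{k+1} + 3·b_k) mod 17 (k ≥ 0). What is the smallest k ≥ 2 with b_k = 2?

4

Listing terms: b_0 = 11, b_1 = 9, b_2 = 9, b_3 = 3, b_4 = 2, b_5 = 15, b_6 = 0, b_7 = 11, b_8 = 16, b_9 = 13, b_{10} = 2, b_{11} = 11, b_{12} = 5, b_{13} = 14, b_{14} = 6, b_{15} = 9, b_{16} = 11, b_{17} = 9.
Since (b_{16}, b_{17}) = (b_0, b_1) = (11, 9) (two consecutive terms determine the rest), the sequence is periodic with period 16.
The value 2 first appears (with k ≥ 2) at b_4.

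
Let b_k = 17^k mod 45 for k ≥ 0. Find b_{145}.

17

We have b_0 = 1, b_1 = 17, b_2 = 19, b_3 = 8, b_4 = 1.
The sequence repeats with period 4.
So b_{145} = b_{0 + ((145-0) mod 4)} = b_1 = 17.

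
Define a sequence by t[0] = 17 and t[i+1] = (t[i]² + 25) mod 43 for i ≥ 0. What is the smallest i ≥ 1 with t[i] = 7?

9

Listing terms: t[0] = 17; t[1] = 13; t[2] = 22; t[3] = 36; t[4] = 31; t[5] = 40; t[6] = 34; t[7] = 20; t[8] = 38; t[9] = 7; t[10] = 31.
Since t[10] = t[4] = 31, the sequence is eventually periodic: after a pre-period of length 4 it cycles with period 6.
The value 7 first appears (with i ≥ 1) at t[9].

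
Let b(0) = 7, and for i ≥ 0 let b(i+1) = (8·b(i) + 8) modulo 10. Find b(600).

We have b(0) = 7; b(1) = 4; b(2) = 0; b(3) = 8; b(4) = 2; b(5) = 4.
Since b(5) = b(1) = 4, the sequence is eventually periodic: after a pre-period of length 1 it cycles with period 4.
For i ≥ 1, b(i) depends only on (i - 1) mod 4. (600 - 1) mod 4 = 3, so b(600) = b(4) = 2.

2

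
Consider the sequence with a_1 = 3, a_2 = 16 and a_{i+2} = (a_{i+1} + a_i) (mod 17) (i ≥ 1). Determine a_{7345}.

a_1 = 3; a_2 = 16; a_3 = 2; a_4 = 1; a_5 = 3; a_6 = 4; a_7 = 7; a_8 = 11; a_9 = 1; a_{10} = 12; a_{11} = 13; a_{12} = 8; a_{13} = 4; a_{14} = 12; a_{15} = 16; a_{16} = 11; a_{17} = 10; a_{18} = 4; a_{19} = 14; a_{20} = 1; a_{21} = 15; a_{22} = 16; a_{23} = 14; a_{24} = 13; a_{25} = 10; a_{26} = 6; a_{27} = 16; a_{28} = 5; a_{29} = 4; a_{30} = 9; a_{31} = 13; a_{32} = 5; a_{33} = 1; a_{34} = 6; a_{35} = 7; a_{36} = 13; a_{37} = 3; a_{38} = 16.
The sequence repeats with period 36.
(7345 - 1) mod 36 = 0, so a_{7345} = a_1 = 3.

3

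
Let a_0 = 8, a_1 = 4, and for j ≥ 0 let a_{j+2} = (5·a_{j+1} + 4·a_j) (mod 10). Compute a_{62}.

a_0 = 8, a_1 = 4, a_2 = 2, a_3 = 6, a_4 = 8, a_5 = 4.
Since (a_4, a_5) = (a_0, a_1) = (8, 4) (two consecutive terms determine the rest), the sequence is periodic with period 4.
So a_{62} = a_{0 + ((62-0) mod 4)} = a_2 = 2.

2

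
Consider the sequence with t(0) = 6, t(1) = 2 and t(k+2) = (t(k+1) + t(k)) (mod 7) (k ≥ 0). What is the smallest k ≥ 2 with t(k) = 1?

Computing terms: t(0) = 6, t(1) = 2, t(2) = 1, t(3) = 3, t(4) = 4, t(5) = 0, t(6) = 4, t(7) = 4, t(8) = 1, t(9) = 5, t(10) = 6, t(11) = 4, t(12) = 3, t(13) = 0, t(14) = 3, t(15) = 3, t(16) = 6, t(17) = 2.
The sequence repeats with period 16.
The value 1 first appears (with k ≥ 2) at t(2).

2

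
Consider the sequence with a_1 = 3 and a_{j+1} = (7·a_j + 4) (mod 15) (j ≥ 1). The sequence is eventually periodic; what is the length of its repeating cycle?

12

Computing terms: a_1 = 3, a_2 = 10, a_3 = 14, a_4 = 12, a_5 = 13, a_6 = 5, a_7 = 9, a_8 = 7, a_9 = 8, a_{10} = 0, a_{11} = 4, a_{12} = 2, a_{13} = 3.
The sequence repeats with period 12.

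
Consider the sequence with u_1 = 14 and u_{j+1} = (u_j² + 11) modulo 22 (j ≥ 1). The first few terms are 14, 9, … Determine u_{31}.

u_1 = 14; u_2 = 9; u_3 = 4; u_4 = 5; u_5 = 14.
Since u_5 = u_1 = 14, the sequence is periodic with period 4.
(31 - 1) mod 4 = 2, so u_{31} = u_3 = 4.

4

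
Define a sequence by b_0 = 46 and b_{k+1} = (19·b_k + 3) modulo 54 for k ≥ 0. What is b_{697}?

We have b_0 = 46, b_1 = 13, b_2 = 34, b_3 = 1, b_4 = 22, b_5 = 43, b_6 = 10, b_7 = 31, b_8 = 52, b_9 = 19, b_{10} = 40, b_{11} = 7, b_{12} = 28, b_{13} = 49, b_{14} = 16, b_{15} = 37, b_{16} = 4, b_{17} = 25, b_{18} = 46.
Since b_{18} = b_0 = 46, the sequence is periodic with period 18.
(697 - 0) mod 18 = 13, so b_{697} = b_{13} = 49.

49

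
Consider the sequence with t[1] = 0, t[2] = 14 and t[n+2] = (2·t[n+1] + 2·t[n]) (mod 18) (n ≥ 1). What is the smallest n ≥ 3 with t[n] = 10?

t[1] = 0, t[2] = 14, t[3] = 10, t[4] = 12, t[5] = 8, t[6] = 4, t[7] = 6, t[8] = 2, t[9] = 16, t[10] = 0, t[11] = 14.
Since (t[10], t[11]) = (t[1], t[2]) = (0, 14) (two consecutive terms determine the rest), the sequence is periodic with period 9.
The value 10 first appears (with n ≥ 3) at t[3].

3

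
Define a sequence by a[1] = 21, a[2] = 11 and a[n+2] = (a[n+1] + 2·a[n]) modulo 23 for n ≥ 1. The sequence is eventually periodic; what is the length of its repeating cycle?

Computing terms: a[1] = 21,  a[2] = 11,  a[3] = 7,  a[4] = 6,  a[5] = 20,  a[6] = 9,  a[7] = 3,  a[8] = 21,  a[9] = 4,  a[10] = 0,  a[11] = 8,  a[12] = 8,  a[13] = 1,  a[14] = 17,  a[15] = 19,  a[16] = 7,  a[17] = 22,  a[18] = 13,  a[19] = 11,  a[20] = 14,  a[21] = 13,  a[22] = 18,  a[23] = 21,  a[24] = 11.
The sequence repeats with period 22.

22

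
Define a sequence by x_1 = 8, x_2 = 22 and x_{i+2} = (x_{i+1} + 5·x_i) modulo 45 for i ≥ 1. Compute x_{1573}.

Listing terms: x_1 = 8; x_2 = 22; x_3 = 17; x_4 = 37; x_5 = 32; x_6 = 37; x_7 = 17; x_8 = 22; x_9 = 17.
Since (x_8, x_9) = (x_2, x_3) = (22, 17) (two consecutive terms determine the rest), the sequence is eventually periodic: after a pre-period of length 1 it cycles with period 6.
For i ≥ 2, x_i depends only on (i - 2) mod 6. (1573 - 2) mod 6 = 5, so x_{1573} = x_7 = 17.

17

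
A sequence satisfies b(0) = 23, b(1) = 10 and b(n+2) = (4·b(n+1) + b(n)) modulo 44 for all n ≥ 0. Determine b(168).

Computing terms: b(0) = 23; b(1) = 10; b(2) = 19; b(3) = 42; b(4) = 11; b(5) = 42; b(6) = 3; b(7) = 10; b(8) = 43; b(9) = 6; b(10) = 23; b(11) = 10.
Since (b(10), b(11)) = (b(0), b(1)) = (23, 10) (two consecutive terms determine the rest), the sequence is periodic with period 10.
(168 - 0) mod 10 = 8, so b(168) = b(8) = 43.

43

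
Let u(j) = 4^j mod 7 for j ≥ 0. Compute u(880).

4

Listing terms: u(0) = 1, u(1) = 4, u(2) = 2, u(3) = 1.
The sequence repeats with period 3.
(880 - 0) mod 3 = 1, so u(880) = u(1) = 4.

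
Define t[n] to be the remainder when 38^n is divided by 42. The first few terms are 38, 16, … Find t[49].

38

Listing terms: t[1] = 38; t[2] = 16; t[3] = 20; t[4] = 4; t[5] = 26; t[6] = 22; t[7] = 38.
The sequence repeats with period 6.
So t[49] = t[1 + ((49-1) mod 6)] = t[1] = 38.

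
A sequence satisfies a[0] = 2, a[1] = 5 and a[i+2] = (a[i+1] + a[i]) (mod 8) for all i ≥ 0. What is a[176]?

3

Listing terms: a[0] = 2; a[1] = 5; a[2] = 7; a[3] = 4; a[4] = 3; a[5] = 7; a[6] = 2; a[7] = 1; a[8] = 3; a[9] = 4; a[10] = 7; a[11] = 3; a[12] = 2; a[13] = 5.
The sequence repeats with period 12.
So a[176] = a[0 + ((176-0) mod 12)] = a[8] = 3.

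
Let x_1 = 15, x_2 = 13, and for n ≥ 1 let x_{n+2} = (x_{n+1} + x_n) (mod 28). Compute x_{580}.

13

Computing terms: x_1 = 15, x_2 = 13, x_3 = 0, x_4 = 13, x_5 = 13, x_6 = 26, x_7 = 11, x_8 = 9, x_9 = 20, x_{10} = 1, x_{11} = 21, x_{12} = 22, x_{13} = 15, x_{14} = 9, x_{15} = 24, x_{16} = 5, x_{17} = 1, x_{18} = 6, x_{19} = 7, x_{20} = 13, x_{21} = 20, x_{22} = 5, x_{23} = 25, x_{24} = 2, x_{25} = 27, x_{26} = 1, x_{27} = 0, x_{28} = 1, x_{29} = 1, x_{30} = 2, x_{31} = 3, x_{32} = 5, x_{33} = 8, x_{34} = 13, x_{35} = 21, x_{36} = 6, x_{37} = 27, x_{38} = 5, x_{39} = 4, x_{40} = 9, x_{41} = 13, x_{42} = 22, x_{43} = 7, x_{44} = 1, x_{45} = 8, x_{46} = 9, x_{47} = 17, x_{48} = 26, x_{49} = 15, x_{50} = 13.
Since (x_{49}, x_{50}) = (x_1, x_2) = (15, 13) (two consecutive terms determine the rest), the sequence is periodic with period 48.
So x_{580} = x_{1 + ((580-1) mod 48)} = x_4 = 13.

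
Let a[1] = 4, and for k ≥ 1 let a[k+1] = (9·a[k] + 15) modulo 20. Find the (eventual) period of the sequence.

4

a[1] = 4,  a[2] = 11,  a[3] = 14,  a[4] = 1,  a[5] = 4.
The sequence repeats with period 4.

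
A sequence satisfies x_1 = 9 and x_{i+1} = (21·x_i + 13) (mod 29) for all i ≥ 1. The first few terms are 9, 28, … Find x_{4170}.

8

Listing terms: x_1 = 9, x_2 = 28, x_3 = 21, x_4 = 19, x_5 = 6, x_6 = 23, x_7 = 3, x_8 = 18, x_9 = 14, x_{10} = 17, x_{11} = 22, x_{12} = 11, x_{13} = 12, x_{14} = 4, x_{15} = 10, x_{16} = 20, x_{17} = 27, x_{18} = 0, x_{19} = 13, x_{20} = 25, x_{21} = 16, x_{22} = 1, x_{23} = 5, x_{24} = 2, x_{25} = 26, x_{26} = 8, x_{27} = 7, x_{28} = 15, x_{29} = 9.
The sequence repeats with period 28.
So x_{4170} = x_{1 + ((4170-1) mod 28)} = x_{26} = 8.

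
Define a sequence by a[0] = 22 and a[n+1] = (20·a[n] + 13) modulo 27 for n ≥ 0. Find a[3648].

4

Computing terms: a[0] = 22; a[1] = 21; a[2] = 1; a[3] = 6; a[4] = 25; a[5] = 0; a[6] = 13; a[7] = 3; a[8] = 19; a[9] = 15; a[10] = 16; a[11] = 9; a[12] = 4; a[13] = 12; a[14] = 10; a[15] = 24; a[16] = 7; a[17] = 18; a[18] = 22.
The sequence repeats with period 18.
So a[3648] = a[0 + ((3648-0) mod 18)] = a[12] = 4.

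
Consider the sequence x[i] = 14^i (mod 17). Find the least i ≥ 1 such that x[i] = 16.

8

Listing terms: x[0] = 1,  x[1] = 14,  x[2] = 9,  x[3] = 7,  x[4] = 13,  x[5] = 12,  x[6] = 15,  x[7] = 6,  x[8] = 16,  x[9] = 3,  x[10] = 8,  x[11] = 10,  x[12] = 4,  x[13] = 5,  x[14] = 2,  x[15] = 11,  x[16] = 1.
Since x[16] = x[0] = 1, the sequence is periodic with period 16.
The value 16 first appears (with i ≥ 1) at x[8].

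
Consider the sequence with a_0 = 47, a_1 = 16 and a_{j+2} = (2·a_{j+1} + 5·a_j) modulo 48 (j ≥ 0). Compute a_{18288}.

Computing terms: a_0 = 47; a_1 = 16; a_2 = 27; a_3 = 38; a_4 = 19; a_5 = 36; a_6 = 23; a_7 = 34; a_8 = 39; a_9 = 8; a_{10} = 19; a_{11} = 30; a_{12} = 11; a_{13} = 28; a_{14} = 15; a_{15} = 26; a_{16} = 31; a_{17} = 0; a_{18} = 11; a_{19} = 22; a_{20} = 3; a_{21} = 20; a_{22} = 7; a_{23} = 18; a_{24} = 23; a_{25} = 40; a_{26} = 3; a_{27} = 14; a_{28} = 43; a_{29} = 12; a_{30} = 47; a_{31} = 10; a_{32} = 15; a_{33} = 32; a_{34} = 43; a_{35} = 6; a_{36} = 35; a_{37} = 4; a_{38} = 39; a_{39} = 2; a_{40} = 7; a_{41} = 24; a_{42} = 35; a_{43} = 46; a_{44} = 27; a_{45} = 44; a_{46} = 31; a_{47} = 42; a_{48} = 47; a_{49} = 16.
Since (a_{48}, a_{49}) = (a_0, a_1) = (47, 16) (two consecutive terms determine the rest), the sequence is periodic with period 48.
So a_{18288} = a_{0 + ((18288-0) mod 48)} = a_0 = 47.

47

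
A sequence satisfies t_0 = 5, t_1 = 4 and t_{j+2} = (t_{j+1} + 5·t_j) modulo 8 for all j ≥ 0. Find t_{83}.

3

We have t_0 = 5; t_1 = 4; t_2 = 5; t_3 = 1; t_4 = 2; t_5 = 7; t_6 = 1; t_7 = 4; t_8 = 1; t_9 = 5; t_{10} = 2; t_{11} = 3; t_{12} = 5; t_{13} = 4.
Since (t_{12}, t_{13}) = (t_0, t_1) = (5, 4) (two consecutive terms determine the rest), the sequence is periodic with period 12.
(83 - 0) mod 12 = 11, so t_{83} = t_{11} = 3.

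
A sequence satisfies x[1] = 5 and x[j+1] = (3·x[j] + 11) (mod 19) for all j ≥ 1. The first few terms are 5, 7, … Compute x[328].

12

Computing terms: x[1] = 5; x[2] = 7; x[3] = 13; x[4] = 12; x[5] = 9; x[6] = 0; x[7] = 11; x[8] = 6; x[9] = 10; x[10] = 3; x[11] = 1; x[12] = 14; x[13] = 15; x[14] = 18; x[15] = 8; x[16] = 16; x[17] = 2; x[18] = 17; x[19] = 5.
The sequence repeats with period 18.
So x[328] = x[1 + ((328-1) mod 18)] = x[4] = 12.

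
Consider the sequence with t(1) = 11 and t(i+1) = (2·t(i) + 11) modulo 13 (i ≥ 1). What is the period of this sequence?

12

Computing terms: t(1) = 11; t(2) = 7; t(3) = 12; t(4) = 9; t(5) = 3; t(6) = 4; t(7) = 6; t(8) = 10; t(9) = 5; t(10) = 8; t(11) = 1; t(12) = 0; t(13) = 11.
Since t(13) = t(1) = 11, the sequence is periodic with period 12.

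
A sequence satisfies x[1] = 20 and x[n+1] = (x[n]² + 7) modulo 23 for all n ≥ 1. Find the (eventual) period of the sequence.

Computing terms: x[1] = 20, x[2] = 16, x[3] = 10, x[4] = 15, x[5] = 2, x[6] = 11, x[7] = 13, x[8] = 15.
Since x[8] = x[4] = 15, the sequence is eventually periodic: after a pre-period of length 3 it cycles with period 4.

4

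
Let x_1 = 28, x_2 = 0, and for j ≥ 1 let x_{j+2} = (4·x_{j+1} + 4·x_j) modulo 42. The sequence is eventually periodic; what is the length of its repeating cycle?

x_1 = 28; x_2 = 0; x_3 = 28; x_4 = 28; x_5 = 14; x_6 = 0; x_7 = 14; x_8 = 14; x_9 = 28; x_{10} = 0.
The sequence repeats with period 8.

8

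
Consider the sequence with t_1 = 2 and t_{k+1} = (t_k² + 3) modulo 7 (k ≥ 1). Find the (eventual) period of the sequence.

t_1 = 2,  t_2 = 0,  t_3 = 3,  t_4 = 5,  t_5 = 0.
Since t_5 = t_2 = 0, the sequence is eventually periodic: after a pre-period of length 1 it cycles with period 3.

3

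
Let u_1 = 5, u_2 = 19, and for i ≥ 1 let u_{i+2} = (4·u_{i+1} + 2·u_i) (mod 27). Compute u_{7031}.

8

We have u_1 = 5,  u_2 = 19,  u_3 = 5,  u_4 = 4,  u_5 = 26,  u_6 = 4,  u_7 = 14,  u_8 = 10,  u_9 = 14,  u_{10} = 22,  u_{11} = 8,  u_{12} = 22,  u_{13} = 23,  u_{14} = 1,  u_{15} = 23,  u_{16} = 13,  u_{17} = 17,  u_{18} = 13,  u_{19} = 5,  u_{20} = 19.
Since (u_{19}, u_{20}) = (u_1, u_2) = (5, 19) (two consecutive terms determine the rest), the sequence is periodic with period 18.
(7031 - 1) mod 18 = 10, so u_{7031} = u_{11} = 8.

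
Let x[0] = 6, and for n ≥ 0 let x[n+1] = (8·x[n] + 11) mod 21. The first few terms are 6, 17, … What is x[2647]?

We have x[0] = 6,  x[1] = 17,  x[2] = 0,  x[3] = 11,  x[4] = 15,  x[5] = 5,  x[6] = 9,  x[7] = 20,  x[8] = 3,  x[9] = 14,  x[10] = 18,  x[11] = 8,  x[12] = 12,  x[13] = 2,  x[14] = 6.
The sequence repeats with period 14.
So x[2647] = x[0 + ((2647-0) mod 14)] = x[1] = 17.

17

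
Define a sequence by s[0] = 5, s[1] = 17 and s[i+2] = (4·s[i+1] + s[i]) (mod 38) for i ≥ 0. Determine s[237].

5

We have s[0] = 5; s[1] = 17; s[2] = 35; s[3] = 5; s[4] = 17.
Since (s[3], s[4]) = (s[0], s[1]) = (5, 17) (two consecutive terms determine the rest), the sequence is periodic with period 3.
So s[237] = s[0 + ((237-0) mod 3)] = s[0] = 5.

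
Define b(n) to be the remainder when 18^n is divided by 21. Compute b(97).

Computing terms: b(0) = 1,  b(1) = 18,  b(2) = 9,  b(3) = 15,  b(4) = 18.
Since b(4) = b(1) = 18, the sequence is eventually periodic: after a pre-period of length 1 it cycles with period 3.
For n ≥ 1, b(n) depends only on (n - 1) mod 3. (97 - 1) mod 3 = 0, so b(97) = b(1) = 18.

18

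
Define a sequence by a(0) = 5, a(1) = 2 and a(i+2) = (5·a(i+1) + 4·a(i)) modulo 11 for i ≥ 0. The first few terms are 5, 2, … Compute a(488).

a(0) = 5,  a(1) = 2,  a(2) = 8,  a(3) = 4,  a(4) = 8,  a(5) = 1,  a(6) = 4,  a(7) = 2,  a(8) = 4,  a(9) = 6,  a(10) = 2,  a(11) = 1,  a(12) = 2,  a(13) = 3,  a(14) = 1,  a(15) = 6,  a(16) = 1,  a(17) = 7,  a(18) = 6,  a(19) = 3,  a(20) = 6,  a(21) = 9,  a(22) = 3,  a(23) = 7,  a(24) = 3,  a(25) = 10,  a(26) = 7,  a(27) = 9,  a(28) = 7,  a(29) = 5,  a(30) = 9,  a(31) = 10,  a(32) = 9,  a(33) = 8,  a(34) = 10,  a(35) = 5,  a(36) = 10,  a(37) = 4,  a(38) = 5,  a(39) = 8,  a(40) = 5,  a(41) = 2.
The sequence repeats with period 40.
So a(488) = a(0 + ((488-0) mod 40)) = a(8) = 4.

4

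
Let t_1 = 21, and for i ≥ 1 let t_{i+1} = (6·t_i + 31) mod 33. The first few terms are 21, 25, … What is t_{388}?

31

We have t_1 = 21,  t_2 = 25,  t_3 = 16,  t_4 = 28,  t_5 = 1,  t_6 = 4,  t_7 = 22,  t_8 = 31,  t_9 = 19,  t_{10} = 13,  t_{11} = 10,  t_{12} = 25.
Since t_{12} = t_2 = 25, the sequence is eventually periodic: after a pre-period of length 1 it cycles with period 10.
For i ≥ 2, t_i depends only on (i - 2) mod 10. (388 - 2) mod 10 = 6, so t_{388} = t_8 = 31.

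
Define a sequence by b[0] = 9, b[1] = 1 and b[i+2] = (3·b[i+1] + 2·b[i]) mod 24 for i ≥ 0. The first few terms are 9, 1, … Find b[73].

We have b[0] = 9, b[1] = 1, b[2] = 21, b[3] = 17, b[4] = 21, b[5] = 1, b[6] = 21.
Since (b[5], b[6]) = (b[1], b[2]) = (1, 21) (two consecutive terms determine the rest), the sequence is eventually periodic: after a pre-period of length 1 it cycles with period 4.
For i ≥ 1, b[i] depends only on (i - 1) mod 4. (73 - 1) mod 4 = 0, so b[73] = b[1] = 1.

1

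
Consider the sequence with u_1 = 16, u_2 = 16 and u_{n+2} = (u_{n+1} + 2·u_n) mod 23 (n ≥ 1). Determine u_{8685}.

17

u_1 = 16, u_2 = 16, u_3 = 2, u_4 = 11, u_5 = 15, u_6 = 14, u_7 = 21, u_8 = 3, u_9 = 22, u_{10} = 5, u_{11} = 3, u_{12} = 13, u_{13} = 19, u_{14} = 22, u_{15} = 14, u_{16} = 12, u_{17} = 17, u_{18} = 18, u_{19} = 6, u_{20} = 19, u_{21} = 8, u_{22} = 0, u_{23} = 16, u_{24} = 16.
The sequence repeats with period 22.
(8685 - 1) mod 22 = 16, so u_{8685} = u_{17} = 17.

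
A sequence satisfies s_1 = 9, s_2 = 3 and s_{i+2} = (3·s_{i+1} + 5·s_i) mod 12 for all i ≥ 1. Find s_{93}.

6

s_1 = 9; s_2 = 3; s_3 = 6; s_4 = 9; s_5 = 9; s_6 = 0; s_7 = 9; s_8 = 3.
Since (s_7, s_8) = (s_1, s_2) = (9, 3) (two consecutive terms determine the rest), the sequence is periodic with period 6.
(93 - 1) mod 6 = 2, so s_{93} = s_3 = 6.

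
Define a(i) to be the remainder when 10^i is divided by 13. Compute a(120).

1

a(0) = 1; a(1) = 10; a(2) = 9; a(3) = 12; a(4) = 3; a(5) = 4; a(6) = 1.
The sequence repeats with period 6.
So a(120) = a(0 + ((120-0) mod 6)) = a(0) = 1.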